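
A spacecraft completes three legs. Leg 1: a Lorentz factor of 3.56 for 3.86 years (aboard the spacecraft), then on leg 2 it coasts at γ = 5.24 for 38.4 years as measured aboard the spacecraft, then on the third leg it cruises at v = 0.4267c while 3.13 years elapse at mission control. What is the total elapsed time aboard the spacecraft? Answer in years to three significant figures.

Leg 1: 3.86 years is already measured aboard the spacecraft.
Leg 2: 38.4 years is already measured aboard the spacecraft.
Leg 3: γ = 1/√(1 − 0.4267²) = 1/√0.8179 = 1.106; τ_3 = 3.13/1.106 = 2.831 years.
Total: 3.860 + 38.40 + 2.831 years.

τ = 45.1 years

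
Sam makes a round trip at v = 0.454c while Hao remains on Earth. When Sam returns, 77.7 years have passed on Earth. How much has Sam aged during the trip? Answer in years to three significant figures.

γ = 1/√(1 − 0.454²) = 1/√0.7939 = 1.122
Sam's clock measures proper time along the trip: τ = Δt/γ = 77.7/1.122 years.

τ = 69.2 years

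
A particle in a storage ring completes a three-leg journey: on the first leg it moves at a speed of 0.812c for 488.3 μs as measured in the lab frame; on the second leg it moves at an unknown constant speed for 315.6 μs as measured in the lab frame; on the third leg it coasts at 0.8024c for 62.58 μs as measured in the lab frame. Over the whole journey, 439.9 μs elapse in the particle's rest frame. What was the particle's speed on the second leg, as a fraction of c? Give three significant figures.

β = 0.928

Leg 1: γ = 1/√(1 − 0.812²) = 1/√0.3407 = 1.713; τ_1 = 488.3/1.713 = 285.0 μs.
Leg 2: speed unknown; τ_2 = 315.6/γ_2.
Leg 3: γ = 1/√(1 − 0.8024²) = 1/√0.3562 = 1.676; τ_3 = 62.58/1.676 = 37.35 μs.
Total proper time: 285.0 + τ_2 + 37.35 = 439.9, so τ_2 = 439.9 − 322.3 = 117.6 μs.
γ_2 = 315.6/117.6 = 2.685; β = √(1 − 1/γ²) = √0.8613.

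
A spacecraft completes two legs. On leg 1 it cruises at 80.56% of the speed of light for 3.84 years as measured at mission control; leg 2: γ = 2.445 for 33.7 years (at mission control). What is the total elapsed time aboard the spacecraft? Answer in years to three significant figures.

Leg 1: β = 0.8056; γ = 1/√(1 − 0.8056²) = 1/√0.3510 = 1.688; τ_1 = 3.84/1.688 = 2.275 years.
Leg 2: γ = 2.445; τ_2 = 33.7/2.445 = 13.78 years.
Total: 2.275 + 13.78 years.

τ = 16.1 years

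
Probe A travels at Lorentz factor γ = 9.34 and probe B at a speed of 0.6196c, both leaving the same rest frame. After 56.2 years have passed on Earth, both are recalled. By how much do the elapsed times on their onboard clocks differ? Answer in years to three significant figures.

|τ_A − τ_B| = 38.1 years

A: γ = 9.34; τ_A = 56.2/9.340 = 6.017 years.
B: γ = 1/√(1 − 0.6196²) = 1/√0.6161 = 1.274; τ_B = 56.2/1.274 = 44.11 years.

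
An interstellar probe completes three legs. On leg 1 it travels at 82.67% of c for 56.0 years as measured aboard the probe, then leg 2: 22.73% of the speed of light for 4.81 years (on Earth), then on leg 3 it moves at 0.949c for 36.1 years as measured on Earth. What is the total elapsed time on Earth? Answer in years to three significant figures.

Leg 1: β = 0.8267; γ = 1/√(1 − 0.8267²) = 1/√0.3166 = 1.777; Δt_1 = 1.777 × 56.0 = 99.53 years.
Leg 2: 4.81 years is already measured on Earth.
Leg 3: 36.1 years is already measured on Earth.
Total: 99.53 + 4.810 + 36.10 years.

Δt = 140 years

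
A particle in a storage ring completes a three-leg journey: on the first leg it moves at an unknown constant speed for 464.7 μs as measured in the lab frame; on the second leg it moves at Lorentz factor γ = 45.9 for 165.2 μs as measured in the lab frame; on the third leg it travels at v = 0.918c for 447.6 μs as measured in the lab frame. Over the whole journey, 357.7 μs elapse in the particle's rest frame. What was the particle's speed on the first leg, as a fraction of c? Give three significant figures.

β = 0.925

Leg 1: speed unknown; τ_1 = 464.7/γ_1.
Leg 2: γ = 45.9; τ_2 = 165.2/45.90 = 3.599 μs.
Leg 3: γ = 1/√(1 − 0.918²) = 1/√0.1573 = 2.522; τ_3 = 447.6/2.522 = 177.5 μs.
Total proper time: τ_1 + 3.599 + 177.5 = 357.7, so τ_1 = 357.7 − 181.1 = 176.6 μs.
γ_1 = 464.7/176.6 = 2.631; β = √(1 − 1/γ²) = √0.8556.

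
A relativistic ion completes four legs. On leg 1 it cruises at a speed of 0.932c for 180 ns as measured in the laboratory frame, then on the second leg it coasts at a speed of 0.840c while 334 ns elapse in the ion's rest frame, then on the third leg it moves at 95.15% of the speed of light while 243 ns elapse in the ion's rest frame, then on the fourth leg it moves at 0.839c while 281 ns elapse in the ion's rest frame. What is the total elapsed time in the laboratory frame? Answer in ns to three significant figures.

Leg 1: 180 ns is already measured in the laboratory frame.
Leg 2: γ = 1/√(1 − 0.840²) = 1/√0.2944 = 1.843; Δt_2 = 1.843 × 334 = 615.6 ns.
Leg 3: β = 0.9515; γ = 1/√(1 − 0.9515²) = 1/√0.09465 = 3.250; Δt_3 = 3.250 × 243 = 789.9 ns.
Leg 4: γ = 1/√(1 − 0.839²) = 1/√0.2961 = 1.838; Δt_4 = 1.838 × 281 = 516.4 ns.
Total: 180.0 + 615.6 + 789.9 + 516.4 ns.

Δt = 2100 ns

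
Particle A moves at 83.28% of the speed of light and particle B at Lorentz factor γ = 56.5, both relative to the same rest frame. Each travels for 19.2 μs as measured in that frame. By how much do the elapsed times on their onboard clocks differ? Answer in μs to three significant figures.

|τ_A − τ_B| = 10.3 μs

A: β = 0.8328; γ = 1/√(1 − 0.8328²) = 1/√0.3064 = 1.806; τ_A = 19.2/1.806 = 10.63 μs.
B: γ = 56.5; τ_B = 19.2/56.50 = 0.3398 μs.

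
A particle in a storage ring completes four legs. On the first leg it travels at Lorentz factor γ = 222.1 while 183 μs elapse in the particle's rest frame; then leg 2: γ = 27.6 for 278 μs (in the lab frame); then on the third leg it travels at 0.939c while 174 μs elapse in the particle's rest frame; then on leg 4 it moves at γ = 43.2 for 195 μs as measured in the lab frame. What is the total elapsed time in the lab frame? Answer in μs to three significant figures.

Leg 1: γ = 222.1; Δt_1 = 222.1 × 183 = 4.064×10⁴ μs.
Leg 2: 278 μs is already measured in the lab frame.
Leg 3: γ = 1/√(1 − 0.939²) = 1/√0.1183 = 2.908; Δt_3 = 2.908 × 174 = 505.9 μs.
Leg 4: 195 μs is already measured in the lab frame.
Total: 4.064×10⁴ + 278.0 + 505.9 + 195.0 μs.

Δt = 4.16×10⁴ μs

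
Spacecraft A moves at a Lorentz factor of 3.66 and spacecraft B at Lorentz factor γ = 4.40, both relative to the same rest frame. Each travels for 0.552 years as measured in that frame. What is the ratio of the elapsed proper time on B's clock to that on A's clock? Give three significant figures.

A: γ = 3.66. B: γ = 4.40.
τ_A/τ_B = γ_B/γ_A = 4.400/3.660 = 1.202, so τ_B/τ_A = 0.8318.

τ_B/τ_A = 0.832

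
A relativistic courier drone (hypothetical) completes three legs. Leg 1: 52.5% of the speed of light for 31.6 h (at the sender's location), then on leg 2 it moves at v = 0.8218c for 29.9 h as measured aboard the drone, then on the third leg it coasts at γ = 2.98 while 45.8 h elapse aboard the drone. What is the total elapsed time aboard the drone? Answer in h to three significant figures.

Leg 1: β = 0.525; γ = 1/√(1 − 0.525²) = 1/√0.7244 = 1.175; τ_1 = 31.6/1.175 = 26.89 h.
Leg 2: 29.9 h is already measured aboard the drone.
Leg 3: 45.8 h is already measured aboard the drone.
Total: 26.89 + 29.90 + 45.80 h.

τ = 103 h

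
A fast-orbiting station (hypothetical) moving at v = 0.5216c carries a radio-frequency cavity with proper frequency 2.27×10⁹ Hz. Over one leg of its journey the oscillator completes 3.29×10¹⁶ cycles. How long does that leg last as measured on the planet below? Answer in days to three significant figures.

γ = 1/√(1 − 0.5216²) = 1/√0.7279 = 1.172
Proper time for N cycles: τ = N/f = 3.29×10¹⁶/(2.27×10⁹) = 1.449×10⁷ s = 167.7 days.
Lab-frame duration Δt = γτ = 1.172 × 167.7 = 196.6 days.

Δt = 197 days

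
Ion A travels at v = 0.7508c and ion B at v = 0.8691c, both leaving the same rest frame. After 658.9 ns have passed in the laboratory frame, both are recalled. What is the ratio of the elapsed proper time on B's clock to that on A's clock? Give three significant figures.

A: γ = 1/√(1 − 0.7508²) = 1/√0.4363 = 1.514. B: γ = 1/√(1 − 0.8691²) = 1/√0.2447 = 2.022.
τ_A/τ_B = γ_B/γ_A = 2.022/1.514 = 1.335, so τ_B/τ_A = 0.7488.

τ_B/τ_A = 0.749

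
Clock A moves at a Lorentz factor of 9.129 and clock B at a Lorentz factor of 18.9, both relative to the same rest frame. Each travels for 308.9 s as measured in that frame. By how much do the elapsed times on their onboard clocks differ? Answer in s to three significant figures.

A: γ = 9.129; τ_A = 308.9/9.129 = 33.84 s.
B: γ = 18.9; τ_B = 308.9/18.90 = 16.34 s.

|τ_A − τ_B| = 17.5 s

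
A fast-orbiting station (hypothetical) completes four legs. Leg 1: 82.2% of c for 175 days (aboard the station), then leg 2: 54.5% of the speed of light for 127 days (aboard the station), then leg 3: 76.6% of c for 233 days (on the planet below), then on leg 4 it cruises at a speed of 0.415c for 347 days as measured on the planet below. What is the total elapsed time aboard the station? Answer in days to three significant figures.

Leg 1: 175 days is already measured aboard the station.
Leg 2: 127 days is already measured aboard the station.
Leg 3: β = 0.766; γ = 1/√(1 − 0.766²) = 1/√0.4132 = 1.556; τ_3 = 233/1.556 = 149.8 days.
Leg 4: γ = 1/√(1 − 0.415²) = 1/√0.8278 = 1.099; τ_4 = 347/1.099 = 315.7 days.
Total: 175.0 + 127.0 + 149.8 + 315.7 days.

τ = 767 days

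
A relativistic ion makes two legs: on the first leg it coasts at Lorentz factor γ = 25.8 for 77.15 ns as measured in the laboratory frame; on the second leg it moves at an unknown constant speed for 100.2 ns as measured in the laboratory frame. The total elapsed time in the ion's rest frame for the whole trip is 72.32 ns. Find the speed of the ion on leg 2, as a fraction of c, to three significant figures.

β = 0.722

Leg 1: γ = 25.8; τ_1 = 77.15/25.80 = 2.990 ns.
Leg 2: speed unknown; τ_2 = 100.2/γ_2.
Total proper time: 2.990 + τ_2 = 72.32, so τ_2 = 72.32 − 2.990 = 69.33 ns.
γ_2 = 100.2/69.33 = 1.445; β = √(1 − 1/γ²) = √0.5213.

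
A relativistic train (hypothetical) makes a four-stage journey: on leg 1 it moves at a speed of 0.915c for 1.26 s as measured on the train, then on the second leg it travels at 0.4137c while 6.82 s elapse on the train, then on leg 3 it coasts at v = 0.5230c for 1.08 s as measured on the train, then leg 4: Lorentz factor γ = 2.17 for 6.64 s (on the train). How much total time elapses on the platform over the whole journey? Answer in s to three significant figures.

Leg 1: γ = 1/√(1 − 0.915²) = 1/√0.1628 = 2.479; Δt_1 = 2.479 × 1.26 = 3.123 s.
Leg 2: γ = 1/√(1 − 0.4137²) = 1/√0.8289 = 1.098; Δt_2 = 1.098 × 6.82 = 7.491 s.
Leg 3: γ = 1/√(1 − 0.5230²) = 1/√0.7265 = 1.173; Δt_3 = 1.173 × 1.08 = 1.267 s.
Leg 4: γ = 2.17; Δt_4 = 2.170 × 6.64 = 14.41 s.
Total: 3.123 + 7.491 + 1.267 + 14.41 s.

Δt = 26.3 s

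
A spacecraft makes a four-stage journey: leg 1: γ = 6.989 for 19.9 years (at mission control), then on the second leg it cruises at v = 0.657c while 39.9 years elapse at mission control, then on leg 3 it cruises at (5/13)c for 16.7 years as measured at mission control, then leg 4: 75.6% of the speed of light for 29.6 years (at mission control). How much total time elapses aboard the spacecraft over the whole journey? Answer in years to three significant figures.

τ = 67.7 years

Leg 1: γ = 6.989; τ_1 = 19.9/6.989 = 2.847 years.
Leg 2: γ = 1/√(1 − 0.657²) = 1/√0.5684 = 1.326; τ_2 = 39.9/1.326 = 30.08 years.
Leg 3: γ = 1/√(1 − (5/13)²) = 13/12 ≈ 1.083; τ_3 = 16.7/1.083 = 15.42 years.
Leg 4: β = 0.756; γ = 1/√(1 − 0.756²) = 1/√0.4285 = 1.528; τ_4 = 29.6/1.528 = 19.38 years.
Total: 2.847 + 30.08 + 15.42 + 19.38 years.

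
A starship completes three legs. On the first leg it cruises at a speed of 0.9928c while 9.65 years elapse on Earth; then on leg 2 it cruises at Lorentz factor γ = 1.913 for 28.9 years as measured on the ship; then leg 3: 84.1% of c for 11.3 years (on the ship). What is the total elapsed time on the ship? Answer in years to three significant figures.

τ = 41.4 years

Leg 1: γ = 1/√(1 − 0.9928²) = 1/√0.01435 = 8.348; τ_1 = 9.65/8.348 = 1.156 years.
Leg 2: 28.9 years is already measured on the ship.
Leg 3: 11.3 years is already measured on the ship.
Total: 1.156 + 28.90 + 11.30 years.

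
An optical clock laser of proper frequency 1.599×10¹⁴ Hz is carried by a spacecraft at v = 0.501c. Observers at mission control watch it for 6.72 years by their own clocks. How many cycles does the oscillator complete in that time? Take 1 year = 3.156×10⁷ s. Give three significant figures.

N = 2.93×10²²

γ = 1/√(1 − 0.501²) = 1/√0.7490 = 1.155
During 6.72 years of lab time, the oscillator's proper time advances by τ = Δt/γ = 6.72/1.155 = 5.816 years = 1.835×10⁸ s.
N = f × τ = 1.599×10¹⁴ × 1.835×10⁸ = 2.935×10²².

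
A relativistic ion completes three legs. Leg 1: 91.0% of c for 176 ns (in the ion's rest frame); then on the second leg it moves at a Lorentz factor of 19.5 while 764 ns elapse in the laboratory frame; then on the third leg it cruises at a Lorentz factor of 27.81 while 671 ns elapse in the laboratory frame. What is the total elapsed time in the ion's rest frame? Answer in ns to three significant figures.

τ = 239 ns

Leg 1: 176 ns is already measured in the ion's rest frame.
Leg 2: γ = 19.5; τ_2 = 764/19.50 = 39.18 ns.
Leg 3: γ = 27.81; τ_3 = 671/27.81 = 24.13 ns.
Total: 176.0 + 39.18 + 24.13 ns.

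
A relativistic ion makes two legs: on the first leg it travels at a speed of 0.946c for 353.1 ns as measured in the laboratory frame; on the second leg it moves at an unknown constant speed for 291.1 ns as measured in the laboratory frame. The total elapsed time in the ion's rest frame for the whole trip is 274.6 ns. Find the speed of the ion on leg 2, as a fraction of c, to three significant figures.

Leg 1: γ = 1/√(1 − 0.946²) = 1/√0.1051 = 3.085; τ_1 = 353.1/3.085 = 114.5 ns.
Leg 2: speed unknown; τ_2 = 291.1/γ_2.
Total proper time: 114.5 + τ_2 = 274.6, so τ_2 = 274.6 − 114.5 = 160.1 ns.
γ_2 = 291.1/160.1 = 1.818; β = √(1 − 1/γ²) = √0.6974.

β = 0.835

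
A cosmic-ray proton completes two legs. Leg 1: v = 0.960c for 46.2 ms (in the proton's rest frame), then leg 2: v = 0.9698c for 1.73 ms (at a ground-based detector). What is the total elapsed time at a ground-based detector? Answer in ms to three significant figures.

Leg 1: γ = 1/√(1 − 0.960²) = 1/√0.07840 = 3.571; Δt_1 = 3.571 × 46.2 = 165.0 ms.
Leg 2: 1.73 ms is already measured at a ground-based detector.
Total: 165.0 + 1.730 ms.

Δt = 167 ms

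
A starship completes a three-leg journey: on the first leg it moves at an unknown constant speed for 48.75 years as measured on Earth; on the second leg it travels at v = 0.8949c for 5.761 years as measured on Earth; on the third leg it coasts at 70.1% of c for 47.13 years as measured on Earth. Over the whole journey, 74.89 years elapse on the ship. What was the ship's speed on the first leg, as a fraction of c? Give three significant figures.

β = 0.608

Leg 1: speed unknown; τ_1 = 48.75/γ_1.
Leg 2: γ = 1/√(1 − 0.8949²) = 1/√0.1992 = 2.241; τ_2 = 5.761/2.241 = 2.571 years.
Leg 3: β = 0.701; γ = 1/√(1 − 0.701²) = 1/√0.5086 = 1.402; τ_3 = 47.13/1.402 = 33.61 years.
Total proper time: τ_1 + 2.571 + 33.61 = 74.89, so τ_1 = 74.89 − 36.18 = 38.71 years.
γ_1 = 48.75/38.71 = 1.259; β = √(1 − 1/γ²) = √0.3696.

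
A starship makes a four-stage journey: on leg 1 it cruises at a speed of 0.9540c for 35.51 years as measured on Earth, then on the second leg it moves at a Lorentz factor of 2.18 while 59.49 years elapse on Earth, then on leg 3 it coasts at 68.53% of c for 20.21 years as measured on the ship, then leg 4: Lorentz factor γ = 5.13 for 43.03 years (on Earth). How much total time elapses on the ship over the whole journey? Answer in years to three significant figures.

Leg 1: γ = 1/√(1 − 0.9540²) = 1/√0.08988 = 3.335; τ_1 = 35.51/3.335 = 10.65 years.
Leg 2: γ = 2.18; τ_2 = 59.49/2.180 = 27.29 years.
Leg 3: 20.21 years is already measured on the ship.
Leg 4: γ = 5.13; τ_4 = 43.03/5.130 = 8.388 years.
Total: 10.65 + 27.29 + 20.21 + 8.388 years.

τ = 66.5 years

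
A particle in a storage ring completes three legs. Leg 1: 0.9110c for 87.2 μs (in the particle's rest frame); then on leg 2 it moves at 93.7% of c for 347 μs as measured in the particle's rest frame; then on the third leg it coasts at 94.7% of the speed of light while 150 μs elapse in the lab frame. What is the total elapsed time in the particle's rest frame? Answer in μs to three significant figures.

Leg 1: 87.2 μs is already measured in the particle's rest frame.
Leg 2: 347 μs is already measured in the particle's rest frame.
Leg 3: β = 0.947; γ = 1/√(1 − 0.947²) = 1/√0.1032 = 3.113; τ_3 = 150/3.113 = 48.19 μs.
Total: 87.20 + 347.0 + 48.19 μs.

τ = 482 μs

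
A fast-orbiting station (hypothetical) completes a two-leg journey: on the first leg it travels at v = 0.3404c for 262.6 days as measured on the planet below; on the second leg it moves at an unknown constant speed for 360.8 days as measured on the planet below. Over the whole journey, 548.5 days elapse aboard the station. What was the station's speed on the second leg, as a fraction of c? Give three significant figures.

Leg 1: γ = 1/√(1 − 0.3404²) = 1/√0.8841 = 1.064; τ_1 = 262.6/1.064 = 246.9 days.
Leg 2: speed unknown; τ_2 = 360.8/γ_2.
Total proper time: 246.9 + τ_2 = 548.5, so τ_2 = 548.5 − 246.9 = 301.6 days.
γ_2 = 360.8/301.6 = 1.196; β = √(1 − 1/γ²) = √0.3013.

β = 0.549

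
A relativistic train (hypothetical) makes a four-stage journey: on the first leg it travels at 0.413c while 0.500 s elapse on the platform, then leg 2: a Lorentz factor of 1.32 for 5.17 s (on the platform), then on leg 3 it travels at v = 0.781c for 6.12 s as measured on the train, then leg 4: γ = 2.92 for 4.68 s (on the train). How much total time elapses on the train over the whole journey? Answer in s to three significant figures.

Leg 1: γ = 1/√(1 − 0.413²) = 1/√0.8294 = 1.098; τ_1 = 0.500/1.098 = 0.4554 s.
Leg 2: γ = 1.32; τ_2 = 5.17/1.320 = 3.917 s.
Leg 3: 6.12 s is already measured on the train.
Leg 4: 4.68 s is already measured on the train.
Total: 0.4554 + 3.917 + 6.120 + 4.680 s.

τ = 15.2 s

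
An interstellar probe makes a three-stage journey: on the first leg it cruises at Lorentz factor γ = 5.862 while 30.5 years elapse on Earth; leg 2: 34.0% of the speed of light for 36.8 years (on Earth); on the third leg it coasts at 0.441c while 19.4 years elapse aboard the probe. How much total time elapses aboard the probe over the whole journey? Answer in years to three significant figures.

Leg 1: γ = 5.862; τ_1 = 30.5/5.862 = 5.203 years.
Leg 2: β = 0.340; γ = 1/√(1 − 0.340²) = 1/√0.8844 = 1.063; τ_2 = 36.8/1.063 = 34.61 years.
Leg 3: 19.4 years is already measured aboard the probe.
Total: 5.203 + 34.61 + 19.40 years.

τ = 59.2 years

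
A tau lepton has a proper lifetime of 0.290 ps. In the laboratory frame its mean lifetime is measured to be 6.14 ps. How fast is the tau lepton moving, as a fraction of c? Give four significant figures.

β = 0.9989

γ = Δt/τ₀ = 6.14/0.290 = 21.17
β = √(1 − 1/γ²) = √(1 − 0.002231) = √0.9978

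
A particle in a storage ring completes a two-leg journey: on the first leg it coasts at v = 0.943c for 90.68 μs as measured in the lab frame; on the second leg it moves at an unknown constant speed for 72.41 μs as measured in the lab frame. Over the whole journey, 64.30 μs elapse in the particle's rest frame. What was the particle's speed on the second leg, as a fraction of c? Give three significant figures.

Leg 1: γ = 1/√(1 − 0.943²) = 1/√0.1108 = 3.005; τ_1 = 90.68/3.005 = 30.18 μs.
Leg 2: speed unknown; τ_2 = 72.41/γ_2.
Total proper time: 30.18 + τ_2 = 64.30, so τ_2 = 64.30 − 30.18 = 34.12 μs.
γ_2 = 72.41/34.12 = 2.122; β = √(1 − 1/γ²) = √0.7779.

β = 0.882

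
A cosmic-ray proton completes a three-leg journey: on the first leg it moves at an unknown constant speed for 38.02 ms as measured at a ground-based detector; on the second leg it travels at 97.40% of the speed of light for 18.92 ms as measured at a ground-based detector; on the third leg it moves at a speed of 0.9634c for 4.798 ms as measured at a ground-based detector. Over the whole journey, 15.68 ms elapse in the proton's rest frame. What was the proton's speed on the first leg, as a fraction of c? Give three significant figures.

Leg 1: speed unknown; τ_1 = 38.02/γ_1.
Leg 2: β = 0.9740; γ = 1/√(1 − 0.9740²) = 1/√0.05132 = 4.414; τ_2 = 18.92/4.414 = 4.286 ms.
Leg 3: γ = 1/√(1 − 0.9634²) = 1/√0.07186 = 3.730; τ_3 = 4.798/3.730 = 1.286 ms.
Total proper time: τ_1 + 4.286 + 1.286 = 15.68, so τ_1 = 15.68 − 5.572 = 10.11 ms.
γ_1 = 38.02/10.11 = 3.762; β = √(1 − 1/γ²) = √0.9293.

β = 0.964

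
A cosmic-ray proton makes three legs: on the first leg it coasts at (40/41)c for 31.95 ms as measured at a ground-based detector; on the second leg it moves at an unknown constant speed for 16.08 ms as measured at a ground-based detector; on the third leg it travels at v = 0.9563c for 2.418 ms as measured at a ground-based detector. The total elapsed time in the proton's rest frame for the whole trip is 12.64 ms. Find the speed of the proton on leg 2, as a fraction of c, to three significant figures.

Leg 1: γ = 1/√(1 − (40/41)²) = 41/9 ≈ 4.556; τ_1 = 31.95/4.556 = 7.013 ms.
Leg 2: speed unknown; τ_2 = 16.08/γ_2.
Leg 3: γ = 1/√(1 − 0.9563²) = 1/√0.08549 = 3.420; τ_3 = 2.418/3.420 = 0.7070 ms.
Total proper time: 7.013 + τ_2 + 0.7070 = 12.64, so τ_2 = 12.64 − 7.720 = 4.920 ms.
γ_2 = 16.08/4.920 = 3.269; β = √(1 − 1/γ²) = √0.9064.

β = 0.952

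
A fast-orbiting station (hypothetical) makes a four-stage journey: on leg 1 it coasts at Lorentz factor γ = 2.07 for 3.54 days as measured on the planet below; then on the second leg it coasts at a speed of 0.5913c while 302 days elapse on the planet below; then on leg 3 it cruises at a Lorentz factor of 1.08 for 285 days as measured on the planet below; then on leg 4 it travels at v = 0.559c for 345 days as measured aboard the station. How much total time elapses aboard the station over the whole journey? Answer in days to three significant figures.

τ = 854 days

Leg 1: γ = 2.07; τ_1 = 3.54/2.070 = 1.710 days.
Leg 2: γ = 1/√(1 − 0.5913²) = 1/√0.6504 = 1.240; τ_2 = 302/1.240 = 243.5 days.
Leg 3: γ = 1.08; τ_3 = 285/1.080 = 263.9 days.
Leg 4: 345 days is already measured aboard the station.
Total: 1.710 + 243.5 + 263.9 + 345.0 days.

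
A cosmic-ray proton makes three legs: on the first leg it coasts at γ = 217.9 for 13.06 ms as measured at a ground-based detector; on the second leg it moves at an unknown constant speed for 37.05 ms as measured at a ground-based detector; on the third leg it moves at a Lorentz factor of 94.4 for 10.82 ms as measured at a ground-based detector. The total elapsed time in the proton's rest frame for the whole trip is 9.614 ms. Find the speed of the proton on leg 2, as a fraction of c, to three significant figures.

β = 0.967

Leg 1: γ = 217.9; τ_1 = 13.06/217.9 = 0.05994 ms.
Leg 2: speed unknown; τ_2 = 37.05/γ_2.
Leg 3: γ = 94.4; τ_3 = 10.82/94.40 = 0.1146 ms.
Total proper time: 0.05994 + τ_2 + 0.1146 = 9.614, so τ_2 = 9.614 − 0.1746 = 9.439 ms.
γ_2 = 37.05/9.439 = 3.925; β = √(1 − 1/γ²) = √0.9351.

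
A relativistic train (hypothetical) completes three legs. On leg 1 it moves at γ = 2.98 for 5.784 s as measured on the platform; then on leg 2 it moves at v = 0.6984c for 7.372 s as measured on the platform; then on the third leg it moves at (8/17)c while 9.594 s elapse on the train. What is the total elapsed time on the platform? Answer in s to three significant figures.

Leg 1: 5.784 s is already measured on the platform.
Leg 2: 7.372 s is already measured on the platform.
Leg 3: γ = 1/√(1 − (8/17)²) = 17/15 ≈ 1.133; Δt_3 = 1.133 × 9.594 = 10.87 s.
Total: 5.784 + 7.372 + 10.87 s.

Δt = 24.0 s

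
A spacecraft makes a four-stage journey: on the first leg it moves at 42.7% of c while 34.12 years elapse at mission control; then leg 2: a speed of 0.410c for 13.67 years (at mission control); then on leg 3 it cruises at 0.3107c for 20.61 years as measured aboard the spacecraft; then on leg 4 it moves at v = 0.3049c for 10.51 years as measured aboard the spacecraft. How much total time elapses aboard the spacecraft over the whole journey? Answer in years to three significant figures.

τ = 74.4 years

Leg 1: β = 0.427; γ = 1/√(1 − 0.427²) = 1/√0.8177 = 1.106; τ_1 = 34.12/1.106 = 30.85 years.
Leg 2: γ = 1/√(1 − 0.410²) = 1/√0.8319 = 1.096; τ_2 = 13.67/1.096 = 12.47 years.
Leg 3: 20.61 years is already measured aboard the spacecraft.
Leg 4: 10.51 years is already measured aboard the spacecraft.
Total: 30.85 + 12.47 + 20.61 + 10.51 years.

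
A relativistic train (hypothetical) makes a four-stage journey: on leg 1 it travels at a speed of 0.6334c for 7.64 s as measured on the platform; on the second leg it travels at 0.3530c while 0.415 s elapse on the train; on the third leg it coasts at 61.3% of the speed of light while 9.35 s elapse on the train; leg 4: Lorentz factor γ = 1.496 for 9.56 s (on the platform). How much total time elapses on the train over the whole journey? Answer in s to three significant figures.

τ = 22.1 s

Leg 1: γ = 1/√(1 − 0.6334²) = 1/√0.5988 = 1.292; τ_1 = 7.64/1.292 = 5.912 s.
Leg 2: 0.415 s is already measured on the train.
Leg 3: 9.35 s is already measured on the train.
Leg 4: γ = 1.496; τ_4 = 9.56/1.496 = 6.390 s.
Total: 5.912 + 0.4150 + 9.350 + 6.390 s.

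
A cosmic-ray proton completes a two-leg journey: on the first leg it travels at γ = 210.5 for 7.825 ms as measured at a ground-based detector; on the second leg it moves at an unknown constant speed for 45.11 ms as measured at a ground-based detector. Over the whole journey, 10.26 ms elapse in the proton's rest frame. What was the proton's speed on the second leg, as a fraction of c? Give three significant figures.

β = 0.974

Leg 1: γ = 210.5; τ_1 = 7.825/210.5 = 0.03717 ms.
Leg 2: speed unknown; τ_2 = 45.11/γ_2.
Total proper time: 0.03717 + τ_2 = 10.26, so τ_2 = 10.26 − 0.03717 = 10.22 ms.
γ_2 = 45.11/10.22 = 4.413; β = √(1 − 1/γ²) = √0.9486.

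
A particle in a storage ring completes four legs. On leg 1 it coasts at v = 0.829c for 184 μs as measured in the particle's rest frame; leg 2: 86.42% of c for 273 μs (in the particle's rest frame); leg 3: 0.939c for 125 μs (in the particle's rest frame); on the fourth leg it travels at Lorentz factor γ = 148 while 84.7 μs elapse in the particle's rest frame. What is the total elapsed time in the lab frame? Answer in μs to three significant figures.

Leg 1: γ = 1/√(1 − 0.829²) = 1/√0.3128 = 1.788; Δt_1 = 1.788 × 184 = 329.0 μs.
Leg 2: β = 0.8642; γ = 1/√(1 − 0.8642²) = 1/√0.2532 = 1.987; Δt_2 = 1.987 × 273 = 542.6 μs.
Leg 3: γ = 1/√(1 − 0.939²) = 1/√0.1183 = 2.908; Δt_3 = 2.908 × 125 = 363.5 μs.
Leg 4: γ = 148; Δt_4 = 148.0 × 84.7 = 1.254×10⁴ μs.
Total: 329.0 + 542.6 + 363.5 + 1.254×10⁴ μs.

Δt = 1.38×10⁴ μs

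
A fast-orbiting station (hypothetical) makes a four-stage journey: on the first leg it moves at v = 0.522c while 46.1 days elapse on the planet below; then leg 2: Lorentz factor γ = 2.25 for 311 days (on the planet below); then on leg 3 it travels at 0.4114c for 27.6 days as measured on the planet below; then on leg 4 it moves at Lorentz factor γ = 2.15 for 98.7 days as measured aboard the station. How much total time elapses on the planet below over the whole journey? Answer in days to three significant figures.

Leg 1: 46.1 days is already measured on the planet below.
Leg 2: 311 days is already measured on the planet below.
Leg 3: 27.6 days is already measured on the planet below.
Leg 4: γ = 2.15; Δt_4 = 2.150 × 98.7 = 212.2 days.
Total: 46.10 + 311.0 + 27.60 + 212.2 days.

Δt = 597 days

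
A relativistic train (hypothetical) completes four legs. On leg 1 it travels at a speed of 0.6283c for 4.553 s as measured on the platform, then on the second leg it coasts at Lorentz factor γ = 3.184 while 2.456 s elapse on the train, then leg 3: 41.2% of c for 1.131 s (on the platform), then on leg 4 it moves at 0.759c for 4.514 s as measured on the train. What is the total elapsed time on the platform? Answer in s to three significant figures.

Leg 1: 4.553 s is already measured on the platform.
Leg 2: γ = 3.184; Δt_2 = 3.184 × 2.456 = 7.820 s.
Leg 3: 1.131 s is already measured on the platform.
Leg 4: γ = 1/√(1 − 0.759²) = 1/√0.4239 = 1.536; Δt_4 = 1.536 × 4.514 = 6.933 s.
Total: 4.553 + 7.820 + 1.131 + 6.933 s.

Δt = 20.4 s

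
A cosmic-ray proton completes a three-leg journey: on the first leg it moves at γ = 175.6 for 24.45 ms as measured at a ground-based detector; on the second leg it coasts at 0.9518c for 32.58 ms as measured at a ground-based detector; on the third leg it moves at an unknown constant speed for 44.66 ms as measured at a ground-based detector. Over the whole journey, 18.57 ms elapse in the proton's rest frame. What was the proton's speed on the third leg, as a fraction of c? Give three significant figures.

β = 0.982

Leg 1: γ = 175.6; τ_1 = 24.45/175.6 = 0.1392 ms.
Leg 2: γ = 1/√(1 − 0.9518²) = 1/√0.09408 = 3.260; τ_2 = 32.58/3.260 = 9.993 ms.
Leg 3: speed unknown; τ_3 = 44.66/γ_3.
Total proper time: 0.1392 + 9.993 + τ_3 = 18.57, so τ_3 = 18.57 − 10.13 = 8.438 ms.
γ_3 = 44.66/8.438 = 5.293; β = √(1 − 1/γ²) = √0.9643.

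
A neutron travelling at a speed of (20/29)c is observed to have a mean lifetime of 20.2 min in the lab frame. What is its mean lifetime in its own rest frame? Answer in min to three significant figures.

τ₀ = 14.6 min

γ = 1/√(1 − (20/29)²) = 29/21 ≈ 1.381
The lab-frame lifetime is the dilated interval; the proper lifetime is τ₀ = Δt/γ = 20.2/1.381 min.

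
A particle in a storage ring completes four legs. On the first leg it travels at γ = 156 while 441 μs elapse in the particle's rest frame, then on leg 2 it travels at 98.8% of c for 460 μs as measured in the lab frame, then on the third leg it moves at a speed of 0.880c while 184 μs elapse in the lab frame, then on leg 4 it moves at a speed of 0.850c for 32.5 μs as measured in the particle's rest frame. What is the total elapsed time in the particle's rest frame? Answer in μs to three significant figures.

Leg 1: 441 μs is already measured in the particle's rest frame.
Leg 2: β = 0.988; γ = 1/√(1 − 0.988²) = 1/√0.02386 = 6.474; τ_2 = 460/6.474 = 71.05 μs.
Leg 3: γ = 1/√(1 − 0.880²) = 1/√0.2256 = 2.105; τ_3 = 184/2.105 = 87.40 μs.
Leg 4: 32.5 μs is already measured in the particle's rest frame.
Total: 441.0 + 71.05 + 87.40 + 32.50 μs.

τ = 632 μs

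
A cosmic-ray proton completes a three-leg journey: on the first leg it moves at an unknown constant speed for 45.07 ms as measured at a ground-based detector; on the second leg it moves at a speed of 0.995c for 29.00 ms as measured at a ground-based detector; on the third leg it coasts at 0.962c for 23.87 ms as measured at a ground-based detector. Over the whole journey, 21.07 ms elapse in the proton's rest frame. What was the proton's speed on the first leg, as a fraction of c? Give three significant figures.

β = 0.966

Leg 1: speed unknown; τ_1 = 45.07/γ_1.
Leg 2: γ = 1/√(1 − 0.995²) = 1/√0.009975 = 10.01; τ_2 = 29.00/10.01 = 2.896 ms.
Leg 3: γ = 1/√(1 − 0.962²) = 1/√0.07456 = 3.662; τ_3 = 23.87/3.662 = 6.518 ms.
Total proper time: τ_1 + 2.896 + 6.518 = 21.07, so τ_1 = 21.07 − 9.414 = 11.66 ms.
γ_1 = 45.07/11.66 = 3.867; β = √(1 − 1/γ²) = √0.9331.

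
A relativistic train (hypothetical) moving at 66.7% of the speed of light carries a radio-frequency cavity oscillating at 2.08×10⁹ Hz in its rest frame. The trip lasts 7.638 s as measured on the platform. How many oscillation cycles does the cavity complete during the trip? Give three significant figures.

β = 0.667; γ = 1/√(1 − 0.667²) = 1/√0.5551 = 1.342
The oscillator's own cycle count is N = f × τ where τ is the proper time on the train. τ = Δt/γ = 7.638/1.342 = 5.691 s = 5.691×10⁰ s.
N = 2.08×10⁹ × 5.691×10⁰ = 1.184×10¹⁰.

N = 1.18×10¹⁰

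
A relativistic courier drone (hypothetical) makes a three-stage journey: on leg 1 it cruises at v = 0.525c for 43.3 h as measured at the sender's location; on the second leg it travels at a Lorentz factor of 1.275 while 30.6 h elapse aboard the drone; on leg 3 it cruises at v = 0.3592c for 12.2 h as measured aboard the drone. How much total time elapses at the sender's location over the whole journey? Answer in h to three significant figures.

Leg 1: 43.3 h is already measured at the sender's location.
Leg 2: γ = 1.275; Δt_2 = 1.275 × 30.6 = 39.02 h.
Leg 3: γ = 1/√(1 − 0.3592²) = 1/√0.8710 = 1.072; Δt_3 = 1.072 × 12.2 = 13.07 h.
Total: 43.30 + 39.02 + 13.07 h.

Δt = 95.4 h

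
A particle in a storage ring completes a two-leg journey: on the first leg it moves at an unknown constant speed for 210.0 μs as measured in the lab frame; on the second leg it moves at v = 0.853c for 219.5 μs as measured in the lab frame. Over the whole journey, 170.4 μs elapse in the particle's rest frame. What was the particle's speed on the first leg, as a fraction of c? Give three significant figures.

β = 0.964

Leg 1: speed unknown; τ_1 = 210.0/γ_1.
Leg 2: γ = 1/√(1 − 0.853²) = 1/√0.2724 = 1.916; τ_2 = 219.5/1.916 = 114.6 μs.
Total proper time: τ_1 + 114.6 = 170.4, so τ_1 = 170.4 − 114.6 = 55.84 μs.
γ_1 = 210.0/55.84 = 3.761; β = √(1 − 1/γ²) = √0.9293.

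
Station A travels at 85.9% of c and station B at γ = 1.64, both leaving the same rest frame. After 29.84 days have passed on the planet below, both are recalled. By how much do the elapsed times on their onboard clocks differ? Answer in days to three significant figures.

|τ_A − τ_B| = 2.92 days

A: β = 0.859; γ = 1/√(1 − 0.859²) = 1/√0.2621 = 1.953; τ_A = 29.84/1.953 = 15.28 days.
B: γ = 1.64; τ_B = 29.84/1.640 = 18.20 days.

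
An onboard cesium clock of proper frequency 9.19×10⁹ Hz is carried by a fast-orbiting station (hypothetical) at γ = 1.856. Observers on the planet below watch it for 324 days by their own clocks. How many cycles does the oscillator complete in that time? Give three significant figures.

N = 1.39×10¹⁷

γ = 1.856
During 324 days of lab time, the oscillator's proper time advances by τ = Δt/γ = 324/1.856 = 174.6 days = 1.508×10⁷ s.
N = f × τ = 9.19×10⁹ × 1.508×10⁷ = 1.386×10¹⁷.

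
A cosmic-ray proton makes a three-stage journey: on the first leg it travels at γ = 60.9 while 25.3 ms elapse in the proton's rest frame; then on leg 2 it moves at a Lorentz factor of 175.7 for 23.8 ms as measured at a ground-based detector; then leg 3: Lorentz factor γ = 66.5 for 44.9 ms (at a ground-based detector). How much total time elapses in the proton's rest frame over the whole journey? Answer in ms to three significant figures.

Leg 1: 25.3 ms is already measured in the proton's rest frame.
Leg 2: γ = 175.7; τ_2 = 23.8/175.7 = 0.1355 ms.
Leg 3: γ = 66.5; τ_3 = 44.9/66.50 = 0.6752 ms.
Total: 25.30 + 0.1355 + 0.6752 ms.

τ = 26.1 ms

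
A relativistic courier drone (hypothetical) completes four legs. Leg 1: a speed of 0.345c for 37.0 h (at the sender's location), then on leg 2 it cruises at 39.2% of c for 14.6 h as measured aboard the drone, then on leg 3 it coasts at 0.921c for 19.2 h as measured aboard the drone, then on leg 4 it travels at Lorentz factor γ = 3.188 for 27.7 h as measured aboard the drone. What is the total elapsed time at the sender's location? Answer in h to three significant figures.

Leg 1: 37.0 h is already measured at the sender's location.
Leg 2: β = 0.392; γ = 1/√(1 − 0.392²) = 1/√0.8463 = 1.087; Δt_2 = 1.087 × 14.6 = 15.87 h.
Leg 3: γ = 1/√(1 − 0.921²) = 1/√0.1518 = 2.567; Δt_3 = 2.567 × 19.2 = 49.29 h.
Leg 4: γ = 3.188; Δt_4 = 3.188 × 27.7 = 88.31 h.
Total: 37.00 + 15.87 + 49.29 + 88.31 h.

Δt = 190 h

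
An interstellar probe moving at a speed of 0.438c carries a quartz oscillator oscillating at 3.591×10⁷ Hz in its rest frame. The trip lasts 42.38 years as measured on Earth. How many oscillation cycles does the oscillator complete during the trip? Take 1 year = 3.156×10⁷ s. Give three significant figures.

γ = 1/√(1 − 0.438²) = 1/√0.8082 = 1.112
The oscillator's own cycle count is N = f × τ where τ is the proper time aboard the probe. τ = Δt/γ = 42.38/1.112 = 38.10 years = 1.202×10⁹ s.
N = 3.591×10⁷ × 1.202×10⁹ = 4.318×10¹⁶.

N = 4.32×10¹⁶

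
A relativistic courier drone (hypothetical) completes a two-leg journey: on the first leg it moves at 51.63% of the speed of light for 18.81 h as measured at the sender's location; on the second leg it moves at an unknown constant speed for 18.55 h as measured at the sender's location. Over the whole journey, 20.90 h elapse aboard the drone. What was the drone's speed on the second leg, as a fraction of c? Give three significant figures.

Leg 1: β = 0.5163; γ = 1/√(1 − 0.5163²) = 1/√0.7334 = 1.168; τ_1 = 18.81/1.168 = 16.11 h.
Leg 2: speed unknown; τ_2 = 18.55/γ_2.
Total proper time: 16.11 + τ_2 = 20.90, so τ_2 = 20.90 − 16.11 = 4.791 h.
γ_2 = 18.55/4.791 = 3.872; β = √(1 − 1/γ²) = √0.9333.

β = 0.966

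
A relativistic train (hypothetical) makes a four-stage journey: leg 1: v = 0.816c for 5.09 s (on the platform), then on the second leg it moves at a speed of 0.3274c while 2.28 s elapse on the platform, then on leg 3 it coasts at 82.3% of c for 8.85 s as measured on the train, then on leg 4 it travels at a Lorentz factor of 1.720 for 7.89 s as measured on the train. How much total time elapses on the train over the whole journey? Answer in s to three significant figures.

τ = 21.8 s

Leg 1: γ = 1/√(1 − 0.816²) = 1/√0.3341 = 1.730; τ_1 = 5.09/1.730 = 2.942 s.
Leg 2: γ = 1/√(1 − 0.3274²) = 1/√0.8928 = 1.058; τ_2 = 2.28/1.058 = 2.154 s.
Leg 3: 8.85 s is already measured on the train.
Leg 4: 7.89 s is already measured on the train.
Total: 2.942 + 2.154 + 8.850 + 7.890 s.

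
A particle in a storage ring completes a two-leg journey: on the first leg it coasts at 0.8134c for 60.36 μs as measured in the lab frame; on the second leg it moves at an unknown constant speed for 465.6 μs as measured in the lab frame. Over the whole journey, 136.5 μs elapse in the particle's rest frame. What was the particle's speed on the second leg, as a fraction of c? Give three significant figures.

Leg 1: γ = 1/√(1 − 0.8134²) = 1/√0.3384 = 1.719; τ_1 = 60.36/1.719 = 35.11 μs.
Leg 2: speed unknown; τ_2 = 465.6/γ_2.
Total proper time: 35.11 + τ_2 = 136.5, so τ_2 = 136.5 − 35.11 = 101.4 μs.
γ_2 = 465.6/101.4 = 4.592; β = √(1 − 1/γ²) = √0.9526.

β = 0.976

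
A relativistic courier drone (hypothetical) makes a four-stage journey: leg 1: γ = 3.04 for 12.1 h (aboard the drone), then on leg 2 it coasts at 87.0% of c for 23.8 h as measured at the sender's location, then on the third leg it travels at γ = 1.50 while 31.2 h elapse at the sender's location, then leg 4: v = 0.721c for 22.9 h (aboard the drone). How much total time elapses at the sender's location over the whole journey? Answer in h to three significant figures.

Δt = 125 h

Leg 1: γ = 3.04; Δt_1 = 3.040 × 12.1 = 36.78 h.
Leg 2: 23.8 h is already measured at the sender's location.
Leg 3: 31.2 h is already measured at the sender's location.
Leg 4: γ = 1/√(1 − 0.721²) = 1/√0.4802 = 1.443; Δt_4 = 1.443 × 22.9 = 33.05 h.
Total: 36.78 + 23.80 + 31.20 + 33.05 h.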